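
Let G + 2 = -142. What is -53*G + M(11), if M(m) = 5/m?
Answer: 83957/11 ≈ 7632.5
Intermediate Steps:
G = -144 (G = -2 - 142 = -144)
-53*G + M(11) = -53*(-144) + 5/11 = 7632 + 5*(1/11) = 7632 + 5/11 = 83957/11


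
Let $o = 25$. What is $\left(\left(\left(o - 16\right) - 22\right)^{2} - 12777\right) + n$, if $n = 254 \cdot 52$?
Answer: $600$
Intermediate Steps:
$n = 13208$
$\left(\left(\left(o - 16\right) - 22\right)^{2} - 12777\right) + n = \left(\left(\left(25 - 16\right) - 22\right)^{2} - 12777\right) + 13208 = \left(\left(9 - 22\right)^{2} - 12777\right) + 13208 = \left(\left(-13\right)^{2} - 12777\right) + 13208 = \left(169 - 12777\right) + 13208 = -12608 + 13208 = 600$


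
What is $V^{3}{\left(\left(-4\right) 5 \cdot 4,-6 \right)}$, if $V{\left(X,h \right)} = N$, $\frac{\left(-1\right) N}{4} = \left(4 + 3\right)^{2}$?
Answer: $-7529536$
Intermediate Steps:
$N = -196$ ($N = - 4 \left(4 + 3\right)^{2} = - 4 \cdot 7^{2} = \left(-4\right) 49 = -196$)
$V{\left(X,h \right)} = -196$
$V^{3}{\left(\left(-4\right) 5 \cdot 4,-6 \right)} = \left(-196\right)^{3} = -7529536$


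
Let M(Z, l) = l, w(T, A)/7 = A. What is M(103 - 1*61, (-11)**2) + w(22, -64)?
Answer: -327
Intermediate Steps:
w(T, A) = 7*A
M(103 - 1*61, (-11)**2) + w(22, -64) = (-11)**2 + 7*(-64) = 121 - 448 = -327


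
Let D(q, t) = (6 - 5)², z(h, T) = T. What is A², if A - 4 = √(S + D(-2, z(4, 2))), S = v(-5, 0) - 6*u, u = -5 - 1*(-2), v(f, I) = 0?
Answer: (4 + √19)² ≈ 69.871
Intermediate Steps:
D(q, t) = 1 (D(q, t) = 1² = 1)
u = -3 (u = -5 + 2 = -3)
S = 18 (S = 0 - 6*(-3) = 0 + 18 = 18)
A = 4 + √19 (A = 4 + √(18 + 1) = 4 + √19 ≈ 8.3589)
A² = (4 + √19)²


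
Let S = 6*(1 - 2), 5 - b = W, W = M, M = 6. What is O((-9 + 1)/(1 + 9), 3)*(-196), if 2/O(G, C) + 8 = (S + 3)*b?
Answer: 392/5 ≈ 78.400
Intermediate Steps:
W = 6
b = -1 (b = 5 - 1*6 = 5 - 6 = -1)
S = -6 (S = 6*(-1) = -6)
O(G, C) = -⅖ (O(G, C) = 2/(-8 + (-6 + 3)*(-1)) = 2/(-8 - 3*(-1)) = 2/(-8 + 3) = 2/(-5) = 2*(-⅕) = -⅖)
O((-9 + 1)/(1 + 9), 3)*(-196) = -⅖*(-196) = 392/5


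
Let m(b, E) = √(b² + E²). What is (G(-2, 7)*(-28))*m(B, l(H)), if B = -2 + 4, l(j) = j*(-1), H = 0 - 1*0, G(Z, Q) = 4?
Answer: -224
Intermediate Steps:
H = 0 (H = 0 + 0 = 0)
l(j) = -j
B = 2
m(b, E) = √(E² + b²)
(G(-2, 7)*(-28))*m(B, l(H)) = (4*(-28))*√((-1*0)² + 2²) = -112*√(0² + 4) = -112*√(0 + 4) = -112*√4 = -112*2 = -224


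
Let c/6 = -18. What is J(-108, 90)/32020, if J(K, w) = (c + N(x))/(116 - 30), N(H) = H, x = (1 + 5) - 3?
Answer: -21/550744 ≈ -3.8130e-5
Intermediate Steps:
c = -108 (c = 6*(-18) = -108)
x = 3 (x = 6 - 3 = 3)
J(K, w) = -105/86 (J(K, w) = (-108 + 3)/(116 - 30) = -105/86)
J(-108, 90)/32020 = -105/86/32020 = -105/86*1/32020 = -21/550744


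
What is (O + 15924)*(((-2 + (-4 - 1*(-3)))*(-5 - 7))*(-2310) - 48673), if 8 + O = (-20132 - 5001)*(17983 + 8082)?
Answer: 86360598581257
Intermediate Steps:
O = -655091653 (O = -8 + (-20132 - 5001)*(17983 + 8082) = -8 - 25133*26065 = -8 - 655091645 = -655091653)
(O + 15924)*(((-2 + (-4 - 1*(-3)))*(-5 - 7))*(-2310) - 48673) = (-655091653 + 15924)*(((-2 + (-4 - 1*(-3)))*(-5 - 7))*(-2310) - 48673) = -655075729*(((-2 + (-4 + 3))*(-12))*(-2310) - 48673) = -655075729*(((-2 - 1)*(-12))*(-2310) - 48673) = -655075729*(-3*(-12)*(-2310) - 48673) = -655075729*(36*(-2310) - 48673) = -655075729*(-83160 - 48673) = -655075729*(-131833) = 86360598581257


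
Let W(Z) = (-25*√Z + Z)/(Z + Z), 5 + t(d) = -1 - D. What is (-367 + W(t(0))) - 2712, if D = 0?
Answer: -6157/2 + 25*I*√6/12 ≈ -3078.5 + 5.1031*I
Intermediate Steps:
t(d) = -6 (t(d) = -5 + (-1 - 1*0) = -5 + (-1 + 0) = -5 - 1 = -6)
W(Z) = (Z - 25*√Z)/(2*Z) (W(Z) = (Z - 25*√Z)/((2*Z)) = (Z - 25*√Z)*(1/(2*Z)) = (Z - 25*√Z)/(2*Z))
(-367 + W(t(0))) - 2712 = (-367 + (½ - (-25)*I*√6/12)) - 2712 = (-367 + (½ + 25*I*√6/12)) - 2712 = (-733/2 + 25*I*√6/12) - 2712 = -6157/2 + 25*I*√6/12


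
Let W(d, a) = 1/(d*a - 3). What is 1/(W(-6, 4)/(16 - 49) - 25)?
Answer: -891/22274 ≈ -0.040002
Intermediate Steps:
W(d, a) = 1/(-3 + a*d) (W(d, a) = 1/(a*d - 3) = 1/(-3 + a*d))
1/(W(-6, 4)/(16 - 49) - 25) = 1/(1/((-3 + 4*(-6))*(16 - 49)) - 25) = 1/(1/(-3 - 24*(-33)) - 25) = 1/(-1/33/(-27) - 25) = 1/(-1/27*(-1/33) - 25) = 1/(1/891 - 25) = 1/(-22274/891) = -891/22274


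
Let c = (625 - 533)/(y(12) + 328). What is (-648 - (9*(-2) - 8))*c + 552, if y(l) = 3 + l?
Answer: 132112/343 ≈ 385.17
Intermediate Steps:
c = 92/343 (c = (625 - 533)/((3 + 12) + 328) = 92/(15 + 328) = 92/343 ≈ 0.26822)
(-648 - (9*(-2) - 8))*c + 552 = (-648 - (9*(-2) - 8))*(92/343) + 552 = (-648 - (-18 - 8))*(92/343) + 552 = (-648 - 1*(-26))*(92/343) + 552 = (-648 + 26)*(92/343) + 552 = -622*92/343 + 552 = -57224/343 + 552 = 132112/343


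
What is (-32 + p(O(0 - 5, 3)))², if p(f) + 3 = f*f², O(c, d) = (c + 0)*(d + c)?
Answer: 931225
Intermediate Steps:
O(c, d) = c*(c + d)
p(f) = -3 + f³ (p(f) = -3 + f*f² = -3 + f³)
(-32 + p(O(0 - 5, 3)))² = (-32 + (-3 + ((0 - 5)*((0 - 5) + 3))³))² = (-32 + (-3 + (-5*(-5 + 3))³))² = (-32 + (-3 + (-5*(-2))³))² = (-32 + (-3 + 10³))² = (-32 + (-3 + 1000))² = (-32 + 997)² = 965² = 931225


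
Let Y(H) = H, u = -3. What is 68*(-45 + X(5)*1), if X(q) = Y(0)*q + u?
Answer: -3264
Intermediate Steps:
X(q) = -3 (X(q) = 0*q - 3 = 0 - 3 = -3)
68*(-45 + X(5)*1) = 68*(-45 - 3*1) = 68*(-45 - 3) = 68*(-48) = -3264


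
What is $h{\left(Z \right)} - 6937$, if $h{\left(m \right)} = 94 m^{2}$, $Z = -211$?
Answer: $4178037$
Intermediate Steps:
$h{\left(Z \right)} - 6937 = 94 \left(-211\right)^{2} - 6937 = 94 \cdot 44521 - 6937 = 4184974 - 6937 = 4178037$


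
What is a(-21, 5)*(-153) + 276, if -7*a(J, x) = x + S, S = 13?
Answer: 4686/7 ≈ 669.43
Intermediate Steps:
a(J, x) = -13/7 - x/7 (a(J, x) = -(x + 13)/7 = -(13 + x)/7 = -13/7 - x/7)
a(-21, 5)*(-153) + 276 = (-13/7 - ⅐*5)*(-153) + 276 = (-13/7 - 5/7)*(-153) + 276 = -18/7*(-153) + 276 = 2754/7 + 276 = 4686/7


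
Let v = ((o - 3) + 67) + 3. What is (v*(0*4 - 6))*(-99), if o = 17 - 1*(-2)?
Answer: 51084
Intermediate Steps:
o = 19 (o = 17 + 2 = 19)
v = 86 (v = ((19 - 3) + 67) + 3 = (16 + 67) + 3 = 83 + 3 = 86)
(v*(0*4 - 6))*(-99) = (86*(0*4 - 6))*(-99) = (86*(0 - 6))*(-99) = (86*(-6))*(-99) = -516*(-99) = 51084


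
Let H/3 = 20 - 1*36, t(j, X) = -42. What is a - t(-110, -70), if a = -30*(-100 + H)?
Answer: 4482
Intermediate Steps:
H = -48 (H = 3*(20 - 1*36) = 3*(20 - 36) = 3*(-16) = -48)
a = 4440 (a = -30*(-100 - 48) = -30*(-148) = 4440)
a - t(-110, -70) = 4440 - 1*(-42) = 4440 + 42 = 4482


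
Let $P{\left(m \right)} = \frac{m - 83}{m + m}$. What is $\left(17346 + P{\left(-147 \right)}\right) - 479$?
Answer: $\frac{2479564}{147} \approx 16868.0$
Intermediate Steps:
$P{\left(m \right)} = \frac{-83 + m}{2 m}$
$\left(17346 + P{\left(-147 \right)}\right) - 479 = \left(17346 + \frac{-83 - 147}{2 \left(-147\right)}\right) - 479 = \left(17346 + \frac{1}{2} \left(- \frac{1}{147}\right) \left(-230\right)\right) - 479 = \left(17346 + \frac{115}{147}\right) - 479 = \frac{2549977}{147} - 479 = \frac{2479564}{147}$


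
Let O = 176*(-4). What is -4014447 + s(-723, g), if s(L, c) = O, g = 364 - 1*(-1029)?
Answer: -4015151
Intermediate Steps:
O = -704
g = 1393 (g = 364 + 1029 = 1393)
s(L, c) = -704
-4014447 + s(-723, g) = -4014447 - 704 = -4015151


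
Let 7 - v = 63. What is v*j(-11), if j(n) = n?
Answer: 616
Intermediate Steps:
v = -56 (v = 7 - 1*63 = 7 - 63 = -56)
v*j(-11) = -56*(-11) = 616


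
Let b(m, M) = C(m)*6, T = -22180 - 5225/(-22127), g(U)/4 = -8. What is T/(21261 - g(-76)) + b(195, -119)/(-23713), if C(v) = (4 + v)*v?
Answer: -121335571407885/11172384953443 ≈ -10.860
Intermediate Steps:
g(U) = -32 (g(U) = 4*(-8) = -32)
C(v) = v*(4 + v)
T = -490771635/22127 (T = -22180 - 5225*(-1/22127) = -22180 + 5225/22127 = -490771635/22127 ≈ -22180.)
b(m, M) = 6*m*(4 + m) (b(m, M) = (m*(4 + m))*6 = 6*m*(4 + m))
T/(21261 - g(-76)) + b(195, -119)/(-23713) = -490771635/(22127*(21261 - 1*(-32))) + (6*195*(4 + 195))/(-23713) = -490771635/(22127*(21261 + 32)) + (6*195*199)*(-1/23713) = -490771635/22127/21293 + 232830*(-1/23713) = -490771635/22127*1/21293 - 232830/23713 = -490771635/471150211 - 232830/23713 = -121335571407885/11172384953443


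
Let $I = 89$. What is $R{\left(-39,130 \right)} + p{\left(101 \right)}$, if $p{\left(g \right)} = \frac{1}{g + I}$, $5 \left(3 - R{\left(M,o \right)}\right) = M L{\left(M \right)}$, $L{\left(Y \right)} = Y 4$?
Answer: $- \frac{230621}{190} \approx -1213.8$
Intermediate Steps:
$L{\left(Y \right)} = 4 Y$
$R{\left(M,o \right)} = 3 - \frac{4 M^{2}}{5}$ ($R{\left(M,o \right)} = 3 - \frac{M 4 M}{5} = 3 - \frac{4 M^{2}}{5}$)
$p{\left(g \right)} = \frac{1}{89 + g}$ ($p{\left(g \right)} = \frac{1}{g + 89} = \frac{1}{89 + g}$)
$R{\left(-39,130 \right)} + p{\left(101 \right)} = \left(3 - \frac{4 \left(-39\right)^{2}}{5}\right) + \frac{1}{89 + 101} = \left(3 - \frac{6084}{5}\right) + \frac{1}{190} = - \frac{6069}{5} + \frac{1}{190} = - \frac{230621}{190}$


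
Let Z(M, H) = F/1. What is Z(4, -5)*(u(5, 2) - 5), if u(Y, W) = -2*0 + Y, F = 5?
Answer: 0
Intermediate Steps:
u(Y, W) = Y (u(Y, W) = 0 + Y = Y)
Z(M, H) = 5 (Z(M, H) = 5/1 = 5*1 = 5)
Z(4, -5)*(u(5, 2) - 5) = 5*(5 - 5) = 5*0 = 0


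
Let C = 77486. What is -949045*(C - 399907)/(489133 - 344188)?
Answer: 61198407589/28989 ≈ 2.1111e+6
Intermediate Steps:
-949045*(C - 399907)/(489133 - 344188) = -949045*(77486 - 399907)/(489133 - 344188) = -949045/(144945/(-322421)) = -949045/(144945*(-1/322421)) = -949045/(-144945/322421) = -949045*(-322421/144945) = 61198407589/28989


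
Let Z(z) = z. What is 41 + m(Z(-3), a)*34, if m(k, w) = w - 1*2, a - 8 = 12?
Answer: 653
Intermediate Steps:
a = 20 (a = 8 + 12 = 20)
m(k, w) = -2 + w (m(k, w) = w - 2 = -2 + w)
41 + m(Z(-3), a)*34 = 41 + (-2 + 20)*34 = 41 + 18*34 = 41 + 612 = 653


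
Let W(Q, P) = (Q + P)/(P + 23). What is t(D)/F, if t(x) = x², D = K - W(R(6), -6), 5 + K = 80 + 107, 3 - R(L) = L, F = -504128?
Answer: -9628609/145692992 ≈ -0.066088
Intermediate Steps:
R(L) = 3 - L
W(Q, P) = (P + Q)/(23 + P)
K = 182 (K = -5 + (80 + 107) = -5 + 187 = 182)
D = 3103/17 (D = 182 - (-6 + (3 - 1*6))/(23 - 6) = 182 - (-6 + (3 - 6))/17 = 182 - (-6 - 3)/17 = 182 - (-9)/17 = 182 - 1*(-9/17) = 182 + 9/17 = 3103/17 ≈ 182.53)
t(D)/F = (3103/17)²/(-504128) = (9628609/289)*(-1/504128) = -9628609/145692992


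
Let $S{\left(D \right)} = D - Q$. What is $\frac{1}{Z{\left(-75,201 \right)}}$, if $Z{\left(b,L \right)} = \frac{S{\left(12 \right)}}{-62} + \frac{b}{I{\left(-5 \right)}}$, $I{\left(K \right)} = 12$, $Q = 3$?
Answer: $- \frac{124}{793} \approx -0.15637$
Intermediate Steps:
$S{\left(D \right)} = -3 + D$ ($S{\left(D \right)} = D - 3 = -3 + D$)
$Z{\left(b,L \right)} = - \frac{9}{62} + \frac{b}{12}$ ($Z{\left(b,L \right)} = \frac{-3 + 12}{-62} + \frac{b}{12} = 9 \left(- \frac{1}{62}\right) + b \frac{1}{12} = - \frac{9}{62} + \frac{b}{12}$)
$\frac{1}{Z{\left(-75,201 \right)}} = \frac{1}{- \frac{9}{62} + \frac{1}{12} \left(-75\right)} = \frac{1}{- \frac{9}{62} - \frac{25}{4}} = \frac{1}{- \frac{793}{124}} = - \frac{124}{793}$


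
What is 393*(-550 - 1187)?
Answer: -682641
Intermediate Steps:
393*(-550 - 1187) = 393*(-1737) = -682641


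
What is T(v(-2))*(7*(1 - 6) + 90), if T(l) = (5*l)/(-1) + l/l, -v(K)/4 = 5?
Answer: 5555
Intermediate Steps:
v(K) = -20 (v(K) = -4*5 = -20)
T(l) = 1 - 5*l (T(l) = (5*l)*(-1) + 1 = -5*l + 1 = 1 - 5*l)
T(v(-2))*(7*(1 - 6) + 90) = (1 - 5*(-20))*(7*(1 - 6) + 90) = (1 + 100)*(7*(-5) + 90) = 101*(-35 + 90) = 101*55 = 5555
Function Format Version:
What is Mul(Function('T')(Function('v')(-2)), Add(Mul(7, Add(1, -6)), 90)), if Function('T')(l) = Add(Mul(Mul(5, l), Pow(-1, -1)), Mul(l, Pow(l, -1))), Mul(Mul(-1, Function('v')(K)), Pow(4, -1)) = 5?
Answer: 5555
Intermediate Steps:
Function('v')(K) = -20 (Function('v')(K) = Mul(-4, 5) = -20)
Function('T')(l) = Add(1, Mul(-5, l)) (Function('T')(l) = Add(Mul(Mul(5, l), -1), 1) = Add(Mul(-5, l), 1) = Add(1, Mul(-5, l)))
Mul(Function('T')(Function('v')(-2)), Add(Mul(7, Add(1, -6)), 90)) = Mul(Add(1, Mul(-5, -20)), Add(Mul(7, Add(1, -6)), 90)) = Mul(Add(1, 100), Add(Mul(7, -5), 90)) = Mul(101, Add(-35, 90)) = Mul(101, 55) = 5555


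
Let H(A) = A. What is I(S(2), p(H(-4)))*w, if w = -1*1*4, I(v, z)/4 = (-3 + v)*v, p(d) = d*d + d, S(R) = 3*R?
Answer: -288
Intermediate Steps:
p(d) = d + d² (p(d) = d² + d = d + d²)
I(v, z) = 4*v*(-3 + v) (I(v, z) = 4*((-3 + v)*v) = 4*(v*(-3 + v)) = 4*v*(-3 + v))
w = -4 (w = -1*4 = -4)
I(S(2), p(H(-4)))*w = (4*(3*2)*(-3 + 3*2))*(-4) = (4*6*(-3 + 6))*(-4) = (4*6*3)*(-4) = 72*(-4) = -288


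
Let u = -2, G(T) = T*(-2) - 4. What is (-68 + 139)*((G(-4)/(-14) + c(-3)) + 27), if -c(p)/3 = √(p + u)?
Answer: 13277/7 - 213*I*√5 ≈ 1896.7 - 476.28*I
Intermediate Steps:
G(T) = -4 - 2*T (G(T) = -2*T - 4 = -4 - 2*T)
c(p) = -3*√(-2 + p) (c(p) = -3*√(p - 2) = -3*√(-2 + p))
(-68 + 139)*((G(-4)/(-14) + c(-3)) + 27) = (-68 + 139)*(((-4 - 2*(-4))/(-14) - 3*√(-2 - 3)) + 27) = 71*(((-4 + 8)*(-1/14) - 3*I*√5) + 27) = 71*((4*(-1/14) - 3*I*√5) + 27) = 71*((-2/7 - 3*I*√5) + 27) = 71*(187/7 - 3*I*√5) = 13277/7 - 213*I*√5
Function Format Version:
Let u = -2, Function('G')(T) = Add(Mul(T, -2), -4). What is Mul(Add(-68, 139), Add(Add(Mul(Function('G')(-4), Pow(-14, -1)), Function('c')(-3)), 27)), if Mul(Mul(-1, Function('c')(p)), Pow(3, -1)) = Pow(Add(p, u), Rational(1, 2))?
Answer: Add(Rational(13277, 7), Mul(-213, I, Pow(5, Rational(1, 2)))) ≈ Add(1896.7, Mul(-476.28, I))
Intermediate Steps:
Function('G')(T) = Add(-4, Mul(-2, T)) (Function('G')(T) = Add(Mul(-2, T), -4) = Add(-4, Mul(-2, T)))
Function('c')(p) = Mul(-3, Pow(Add(-2, p), Rational(1, 2))) (Function('c')(p) = Mul(-3, Pow(Add(p, -2), Rational(1, 2))) = Mul(-3, Pow(Add(-2, p), Rational(1, 2))))
Mul(Add(-68, 139), Add(Add(Mul(Function('G')(-4), Pow(-14, -1)), Function('c')(-3)), 27)) = Mul(Add(-68, 139), Add(Add(Mul(Add(-4, Mul(-2, -4)), Pow(-14, -1)), Mul(-3, Pow(Add(-2, -3), Rational(1, 2)))), 27)) = Mul(71, Add(Add(Mul(Add(-4, 8), Rational(-1, 14)), Mul(-3, Pow(-5, Rational(1, 2)))), 27)) = Mul(71, Add(Add(Mul(4, Rational(-1, 14)), Mul(-3, Mul(I, Pow(5, Rational(1, 2))))), 27)) = Mul(71, Add(Add(Rational(-2, 7), Mul(-3, I, Pow(5, Rational(1, 2)))), 27)) = Mul(71, Add(Rational(187, 7), Mul(-3, I, Pow(5, Rational(1, 2))))) = Add(Rational(13277, 7), Mul(-213, I, Pow(5, Rational(1, 2))))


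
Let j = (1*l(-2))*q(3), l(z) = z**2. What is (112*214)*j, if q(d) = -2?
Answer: -191744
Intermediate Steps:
j = -8 (j = (1*(-2)**2)*(-2) = (1*4)*(-2) = 4*(-2) = -8)
(112*214)*j = (112*214)*(-8) = 23968*(-8) = -191744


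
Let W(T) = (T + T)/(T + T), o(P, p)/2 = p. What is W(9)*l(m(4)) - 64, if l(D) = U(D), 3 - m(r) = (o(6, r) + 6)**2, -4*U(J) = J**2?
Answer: -37505/4 ≈ -9376.3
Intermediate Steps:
o(P, p) = 2*p
U(J) = -J**2/4
m(r) = 3 - (6 + 2*r)**2 (m(r) = 3 - (2*r + 6)**2 = 3 - (6 + 2*r)**2)
l(D) = -D**2/4
W(T) = 1 (W(T) = (2*T)/((2*T)) = (2*T)*(1/(2*T)) = 1)
W(9)*l(m(4)) - 64 = 1*(-(3 - 4*(3 + 4)**2)**2/4) - 64 = 1*(-(3 - 4*7**2)**2/4) - 64 = 1*(-(3 - 4*49)**2/4) - 64 = 1*(-(3 - 196)**2/4) - 64 = 1*(-1/4*(-193)**2) - 64 = 1*(-1/4*37249) - 64 = 1*(-37249/4) - 64 = -37249/4 - 64 = -37505/4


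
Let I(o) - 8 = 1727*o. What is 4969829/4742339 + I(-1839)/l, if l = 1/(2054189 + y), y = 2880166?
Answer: -74318333059418151196/4742339 ≈ -1.5671e+13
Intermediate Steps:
I(o) = 8 + 1727*o
l = 1/4934355 (l = 1/(2054189 + 2880166) = 1/4934355 ≈ 2.0266e-7)
4969829/4742339 + I(-1839)/l = 4969829/4742339 + (8 + 1727*(-1839))/(1/4934355) = 4969829*(1/4742339) + (8 - 3175953)*4934355 = 4969829/4742339 - 3175945*4934355 = 4969829/4742339 - 15671240090475 = -74318333059418151196/4742339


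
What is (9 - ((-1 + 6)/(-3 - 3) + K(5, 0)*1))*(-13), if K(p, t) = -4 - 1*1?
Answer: -1157/6 ≈ -192.83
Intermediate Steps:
K(p, t) = -5 (K(p, t) = -4 - 1 = -5)
(9 - ((-1 + 6)/(-3 - 3) + K(5, 0)*1))*(-13) = (9 - ((-1 + 6)/(-3 - 3) - 5*1))*(-13) = (9 - (5/(-6) - 5))*(-13) = (9 - (5*(-1/6) - 5))*(-13) = (9 - (-5/6 - 5))*(-13) = (9 - 1*(-35/6))*(-13) = (9 + 35/6)*(-13) = (89/6)*(-13) = -1157/6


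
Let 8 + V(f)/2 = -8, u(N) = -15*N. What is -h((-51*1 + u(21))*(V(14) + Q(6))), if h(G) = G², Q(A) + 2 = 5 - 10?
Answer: -203747076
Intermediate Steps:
Q(A) = -7 (Q(A) = -2 + (5 - 10) = -2 - 5 = -7)
V(f) = -32 (V(f) = -16 + 2*(-8) = -16 - 16 = -32)
-h((-51*1 + u(21))*(V(14) + Q(6))) = -((-51*1 - 15*21)*(-32 - 7))² = -((-51 - 315)*(-39))² = -(-366*(-39))² = -1*14274² = -1*203747076 = -203747076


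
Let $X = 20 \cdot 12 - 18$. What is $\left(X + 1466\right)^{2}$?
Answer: $2849344$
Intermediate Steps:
$X = 222$ ($X = 240 - 18 = 222$)
$\left(X + 1466\right)^{2} = \left(222 + 1466\right)^{2} = 1688^{2} = 2849344$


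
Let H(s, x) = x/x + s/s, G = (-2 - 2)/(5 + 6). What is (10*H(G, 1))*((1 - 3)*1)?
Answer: -40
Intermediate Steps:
G = -4/11 ≈ -0.36364
H(s, x) = 2 (H(s, x) = 1 + 1 = 2)
(10*H(G, 1))*((1 - 3)*1) = (10*2)*((1 - 3)*1) = 20*(-2*1) = 20*(-2) = -40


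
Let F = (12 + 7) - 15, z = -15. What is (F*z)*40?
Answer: -2400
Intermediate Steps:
F = 4 (F = 19 - 15 = 4)
(F*z)*40 = (4*(-15))*40 = -60*40 = -2400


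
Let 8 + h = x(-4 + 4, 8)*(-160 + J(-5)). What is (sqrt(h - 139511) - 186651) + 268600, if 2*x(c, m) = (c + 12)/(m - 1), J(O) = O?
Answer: 81949 + I*sqrt(6843361)/7 ≈ 81949.0 + 373.71*I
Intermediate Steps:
x(c, m) = (12 + c)/(2*(-1 + m)) (x(c, m) = ((c + 12)/(m - 1))/2 = ((12 + c)/(-1 + m))/2 = (12 + c)/(2*(-1 + m)))
h = -1046/7 (h = -8 + ((12 + (-4 + 4))/(2*(-1 + 8)))*(-160 - 5) = -8 + ((1/2)*(12 + 0)/7)*(-165) = -8 + ((1/2)*(1/7)*12)*(-165) = -8 + (6/7)*(-165) = -8 - 990/7 = -1046/7 ≈ -149.43)
(sqrt(h - 139511) - 186651) + 268600 = (sqrt(-1046/7 - 139511) - 186651) + 268600 = (sqrt(-977623/7) - 186651) + 268600 = (I*sqrt(6843361)/7 - 186651) + 268600 = (-186651 + I*sqrt(6843361)/7) + 268600 = 81949 + I*sqrt(6843361)/7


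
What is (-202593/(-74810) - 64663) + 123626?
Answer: 4411224623/74810 ≈ 58966.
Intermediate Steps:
(-202593/(-74810) - 64663) + 123626 = (-202593*(-1/74810) - 64663) + 123626 = (202593/74810 - 64663) + 123626 = -4837236437/74810 + 123626 = 4411224623/74810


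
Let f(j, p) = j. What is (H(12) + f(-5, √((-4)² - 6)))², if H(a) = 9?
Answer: 16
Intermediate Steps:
(H(12) + f(-5, √((-4)² - 6)))² = (9 - 5)² = 4² = 16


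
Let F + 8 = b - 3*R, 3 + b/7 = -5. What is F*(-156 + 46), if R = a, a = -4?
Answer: 5720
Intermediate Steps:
R = -4
b = -56 (b = -21 + 7*(-5) = -21 - 35 = -56)
F = -52 (F = -8 + (-56 - 3*(-4)) = -8 + (-56 + 12) = -8 - 44 = -52)
F*(-156 + 46) = -52*(-156 + 46) = -52*(-110) = 5720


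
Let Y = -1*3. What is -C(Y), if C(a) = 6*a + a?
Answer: 21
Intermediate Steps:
Y = -3
C(a) = 7*a
-C(Y) = -7*(-3) = -1*(-21) = 21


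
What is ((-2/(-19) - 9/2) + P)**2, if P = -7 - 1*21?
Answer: 1515361/1444 ≈ 1049.4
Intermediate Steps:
P = -28 (P = -7 - 21 = -28)
((-2/(-19) - 9/2) + P)**2 = ((-2/(-19) - 9/2) - 28)**2 = ((-2*(-1/19) - 9*1/2) - 28)**2 = ((2/19 - 9/2) - 28)**2 = (-167/38 - 28)**2 = (-1231/38)**2 = 1515361/1444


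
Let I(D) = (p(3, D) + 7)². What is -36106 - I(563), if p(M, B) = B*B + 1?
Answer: -100474454635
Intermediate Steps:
p(M, B) = 1 + B² (p(M, B) = B² + 1 = 1 + B²)
I(D) = (8 + D²)² (I(D) = ((1 + D²) + 7)² = (8 + D²)²)
-36106 - I(563) = -36106 - (8 + 563²)² = -36106 - (8 + 316969)² = -36106 - 1*316977² = -36106 - 1*100474418529 = -36106 - 100474418529 = -100474454635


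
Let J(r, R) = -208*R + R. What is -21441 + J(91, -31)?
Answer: -15024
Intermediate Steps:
J(r, R) = -207*R
-21441 + J(91, -31) = -21441 - 207*(-31) = -21441 + 6417 = -15024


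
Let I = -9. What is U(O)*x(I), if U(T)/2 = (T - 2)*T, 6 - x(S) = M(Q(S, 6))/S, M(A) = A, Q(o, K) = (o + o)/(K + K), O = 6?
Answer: 280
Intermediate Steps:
Q(o, K) = o/K (Q(o, K) = (2*o)/((2*K)) = (2*o)*(1/(2*K)) = o/K)
x(S) = 35/6 (x(S) = 6 - S/6/S = 6 - 1*⅙ = 6 - ⅙ = 35/6)
U(T) = 2*T*(-2 + T) (U(T) = 2*((T - 2)*T) = 2*((-2 + T)*T) = 2*(T*(-2 + T)) = 2*T*(-2 + T))
U(O)*x(I) = (2*6*(-2 + 6))*(35/6) = (2*6*4)*(35/6) = 48*(35/6) = 280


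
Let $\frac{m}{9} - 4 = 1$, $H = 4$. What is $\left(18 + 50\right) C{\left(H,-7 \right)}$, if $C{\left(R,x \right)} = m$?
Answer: $3060$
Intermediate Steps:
$m = 45$ ($m = 36 + 9 \cdot 1 = 36 + 9 = 45$)
$C{\left(R,x \right)} = 45$
$\left(18 + 50\right) C{\left(H,-7 \right)} = \left(18 + 50\right) 45 = 68 \cdot 45 = 3060$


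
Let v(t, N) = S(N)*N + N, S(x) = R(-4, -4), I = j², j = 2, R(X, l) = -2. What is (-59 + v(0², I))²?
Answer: 3969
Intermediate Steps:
I = 4 (I = 2² = 4)
S(x) = -2
v(t, N) = -N (v(t, N) = -2*N + N = -N)
(-59 + v(0², I))² = (-59 - 1*4)² = (-59 - 4)² = (-63)² = 3969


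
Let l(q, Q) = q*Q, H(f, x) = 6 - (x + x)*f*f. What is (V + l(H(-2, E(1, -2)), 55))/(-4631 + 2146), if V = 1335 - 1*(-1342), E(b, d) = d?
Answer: -3887/2485 ≈ -1.5642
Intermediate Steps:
H(f, x) = 6 - 2*x*f**2
V = 2677 (V = 1335 + 1342 = 2677)
l(q, Q) = Q*q
(V + l(H(-2, E(1, -2)), 55))/(-4631 + 2146) = (2677 + 55*(6 - 2*(-2)*(-2)**2))/(-4631 + 2146) = (2677 + 55*(6 - 2*(-2)*4))/(-2485) = (2677 + 55*(6 + 16))*(-1/2485) = (2677 + 55*22)*(-1/2485) = (2677 + 1210)*(-1/2485) = 3887*(-1/2485) = -3887/2485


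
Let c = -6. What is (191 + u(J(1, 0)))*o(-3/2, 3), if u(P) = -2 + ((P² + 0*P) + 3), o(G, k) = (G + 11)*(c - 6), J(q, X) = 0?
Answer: -21888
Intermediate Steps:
o(G, k) = -132 - 12*G (o(G, k) = (G + 11)*(-6 - 6) = (11 + G)*(-12) = -132 - 12*G)
u(P) = 1 + P² (u(P) = -2 + ((P² + 0) + 3) = -2 + (P² + 3) = -2 + (3 + P²) = 1 + P²)
(191 + u(J(1, 0)))*o(-3/2, 3) = (191 + (1 + 0²))*(-132 - (-36)/2) = (191 + (1 + 0))*(-132 - (-36)/2) = (191 + 1)*(-132 - 12*(-3/2)) = 192*(-132 + 18) = 192*(-114) = -21888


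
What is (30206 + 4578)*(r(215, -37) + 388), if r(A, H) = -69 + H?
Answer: 9809088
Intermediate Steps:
(30206 + 4578)*(r(215, -37) + 388) = (30206 + 4578)*((-69 - 37) + 388) = 34784*(-106 + 388) = 34784*282 = 9809088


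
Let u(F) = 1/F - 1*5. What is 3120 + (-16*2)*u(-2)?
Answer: 3296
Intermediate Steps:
u(F) = -5 + 1/F (u(F) = 1/F - 5 = -5 + 1/F)
3120 + (-16*2)*u(-2) = 3120 + (-16*2)*(-5 + 1/(-2)) = 3120 - 32*(-5 - 1/2) = 3120 - 32*(-11/2) = 3120 + 176 = 3296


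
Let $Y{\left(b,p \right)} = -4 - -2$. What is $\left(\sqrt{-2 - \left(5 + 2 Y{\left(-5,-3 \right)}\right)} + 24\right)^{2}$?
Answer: $\left(24 + i \sqrt{3}\right)^{2} \approx 573.0 + 83.138 i$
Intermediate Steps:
$Y{\left(b,p \right)} = -2$ ($Y{\left(b,p \right)} = -4 + 2 = -2$)
$\left(\sqrt{-2 - \left(5 + 2 Y{\left(-5,-3 \right)}\right)} + 24\right)^{2} = \left(\sqrt{-2 - 1} + 24\right)^{2} = \left(\sqrt{-3} + 24\right)^{2} = \left(i \sqrt{3} + 24\right)^{2} = \left(24 + i \sqrt{3}\right)^{2}$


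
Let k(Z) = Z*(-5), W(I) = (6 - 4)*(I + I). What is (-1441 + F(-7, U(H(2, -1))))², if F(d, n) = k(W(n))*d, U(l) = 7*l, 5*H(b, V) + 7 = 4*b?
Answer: 1550025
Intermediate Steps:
H(b, V) = -7/5 + 4*b/5 (H(b, V) = -7/5 + (4*b)/5 = -7/5 + 4*b/5)
W(I) = 4*I (W(I) = 2*(2*I) = 4*I)
k(Z) = -5*Z
F(d, n) = -20*d*n (F(d, n) = (-20*n)*d = -20*d*n)
(-1441 + F(-7, U(H(2, -1))))² = (-1441 - 20*(-7)*7*(-7/5 + (⅘)*2))² = (-1441 - 20*(-7)*7*(-7/5 + 8/5))² = (-1441 - 20*(-7)*7*(⅕))² = (-1441 - 20*(-7)*7/5)² = (-1441 + 196)² = (-1245)² = 1550025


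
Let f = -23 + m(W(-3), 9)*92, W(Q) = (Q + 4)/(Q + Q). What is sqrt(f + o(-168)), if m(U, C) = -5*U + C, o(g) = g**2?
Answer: sqrt(261951)/3 ≈ 170.60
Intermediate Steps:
W(Q) = (4 + Q)/(2*Q) (W(Q) = (4 + Q)/((2*Q)) = (4 + Q)*(1/(2*Q)) = (4 + Q)/(2*Q))
m(U, C) = C - 5*U
f = 2645/3 (f = -23 + (9 - 5*(4 - 3)/(2*(-3)))*92 = -23 + (9 - 5*(-1)/(2*3))*92 = -23 + (9 - 5*(-1/6))*92 = -23 + (9 + 5/6)*92 = -23 + (59/6)*92 = -23 + 2714/3 = 2645/3 ≈ 881.67)
sqrt(f + o(-168)) = sqrt(2645/3 + (-168)**2) = sqrt(2645/3 + 28224) = sqrt(87317/3) = sqrt(261951)/3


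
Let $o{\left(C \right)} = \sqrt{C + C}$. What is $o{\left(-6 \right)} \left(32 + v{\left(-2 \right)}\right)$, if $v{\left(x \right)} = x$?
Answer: $60 i \sqrt{3} \approx 103.92 i$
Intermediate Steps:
$o{\left(C \right)} = \sqrt{2} \sqrt{C}$ ($o{\left(C \right)} = \sqrt{2 C} = \sqrt{2} \sqrt{C}$)
$o{\left(-6 \right)} \left(32 + v{\left(-2 \right)}\right) = \sqrt{2} \sqrt{-6} \left(32 - 2\right) = \sqrt{2} i \sqrt{6} \cdot 30 = 2 i \sqrt{3} \cdot 30 = 60 i \sqrt{3}$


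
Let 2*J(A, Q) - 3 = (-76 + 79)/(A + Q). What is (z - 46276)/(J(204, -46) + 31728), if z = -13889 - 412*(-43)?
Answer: -13413884/10026525 ≈ -1.3378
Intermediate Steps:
J(A, Q) = 3/2 + 3/(2*(A + Q)) (J(A, Q) = 3/2 + ((-76 + 79)/(A + Q))/2 = 3/2 + (3/(A + Q))/2 = 3/2 + 3/(2*(A + Q)))
z = 3827 (z = -13889 + 17716 = 3827)
(z - 46276)/(J(204, -46) + 31728) = (3827 - 46276)/(3*(1 + 204 - 46)/(2*(204 - 46)) + 31728) = -42449/((3/2)*159/158 + 31728) = -42449/((3/2)*(1/158)*159 + 31728) = -42449/(477/316 + 31728) = -42449/10026525/316 = -42449*316/10026525 = -13413884/10026525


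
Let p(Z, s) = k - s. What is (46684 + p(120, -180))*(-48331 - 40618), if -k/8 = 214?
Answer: -4016225248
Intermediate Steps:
k = -1712 (k = -8*214 = -1712)
p(Z, s) = -1712 - s
(46684 + p(120, -180))*(-48331 - 40618) = (46684 + (-1712 - 1*(-180)))*(-48331 - 40618) = (46684 + (-1712 + 180))*(-88949) = (46684 - 1532)*(-88949) = 45152*(-88949) = -4016225248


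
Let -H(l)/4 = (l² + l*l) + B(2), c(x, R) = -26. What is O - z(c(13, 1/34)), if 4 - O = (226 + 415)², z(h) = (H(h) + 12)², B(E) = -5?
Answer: -29312253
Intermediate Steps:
H(l) = 20 - 8*l² (H(l) = -4*((l² + l*l) - 5) = -4*((l² + l²) - 5) = -4*(2*l² - 5) = -4*(-5 + 2*l²) = 20 - 8*l²)
z(h) = (32 - 8*h²)² (z(h) = ((20 - 8*h²) + 12)² = (32 - 8*h²)²)
O = -410877 (O = 4 - (226 + 415)² = 4 - 1*641² = 4 - 1*410881 = 4 - 410881 = -410877)
O - z(c(13, 1/34)) = -410877 - 64*(-4 + (-26)²)² = -410877 - 64*(-4 + 676)² = -410877 - 64*672² = -410877 - 64*451584 = -410877 - 1*28901376 = -410877 - 28901376 = -29312253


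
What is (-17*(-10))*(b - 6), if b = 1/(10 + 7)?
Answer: -1010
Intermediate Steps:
b = 1/17 ≈ 0.058824
(-17*(-10))*(b - 6) = (-17*(-10))*(1/17 - 6) = 170*(-101/17) = -1010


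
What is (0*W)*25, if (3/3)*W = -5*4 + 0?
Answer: 0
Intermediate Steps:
W = -20 (W = -5*4 + 0 = -20 + 0 = -20)
(0*W)*25 = (0*(-20))*25 = 0*25 = 0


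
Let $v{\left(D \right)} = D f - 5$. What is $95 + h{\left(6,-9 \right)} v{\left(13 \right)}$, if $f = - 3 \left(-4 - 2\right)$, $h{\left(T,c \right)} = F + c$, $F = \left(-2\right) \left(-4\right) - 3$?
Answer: $-821$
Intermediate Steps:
$F = 5$ ($F = 8 - 3 = 5$)
$h{\left(T,c \right)} = 5 + c$
$f = 18$ ($f = \left(-3\right) \left(-6\right) = 18$)
$v{\left(D \right)} = -5 + 18 D$ ($v{\left(D \right)} = D 18 - 5 = 18 D - 5 = -5 + 18 D$)
$95 + h{\left(6,-9 \right)} v{\left(13 \right)} = 95 + \left(5 - 9\right) \left(-5 + 18 \cdot 13\right) = 95 - 4 \left(-5 + 234\right) = 95 - 916 = -821$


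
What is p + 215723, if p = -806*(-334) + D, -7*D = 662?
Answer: 3393827/7 ≈ 4.8483e+5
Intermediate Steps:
D = -662/7 (D = -1/7*662 = -662/7 ≈ -94.571)
p = 1883766/7 (p = -806*(-334) - 662/7 = 269204 - 662/7 = 1883766/7 ≈ 2.6911e+5)
p + 215723 = 1883766/7 + 215723 = 3393827/7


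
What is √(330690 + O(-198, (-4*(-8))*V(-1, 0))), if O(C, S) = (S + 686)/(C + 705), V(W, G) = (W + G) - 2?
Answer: 2*√125745315/39 ≈ 575.06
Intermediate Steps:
V(W, G) = -2 + G + W (V(W, G) = (G + W) - 2 = -2 + G + W)
O(C, S) = (686 + S)/(705 + C)
√(330690 + O(-198, (-4*(-8))*V(-1, 0))) = √(330690 + (686 + (-4*(-8))*(-2 + 0 - 1))/(705 - 198)) = √(330690 + (686 + 32*(-3))/507) = √(330690 + (686 - 96)/507) = √(330690 + (1/507)*590) = √(330690 + 590/507) = √(167660420/507) = 2*√125745315/39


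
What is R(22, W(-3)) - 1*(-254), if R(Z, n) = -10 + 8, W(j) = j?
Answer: 252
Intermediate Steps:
R(Z, n) = -2
R(22, W(-3)) - 1*(-254) = -2 - 1*(-254) = -2 + 254 = 252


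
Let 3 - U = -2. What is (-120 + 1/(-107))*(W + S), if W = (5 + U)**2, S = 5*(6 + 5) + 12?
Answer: -2144447/107 ≈ -20042.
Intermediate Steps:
U = 5 (U = 3 - 1*(-2) = 3 + 2 = 5)
S = 67 (S = 5*11 + 12 = 55 + 12 = 67)
W = 100 (W = (5 + 5)**2 = 10**2 = 100)
(-120 + 1/(-107))*(W + S) = (-120 + 1/(-107))*(100 + 67) = (-120 - 1/107)*167 = -12841/107*167 = -2144447/107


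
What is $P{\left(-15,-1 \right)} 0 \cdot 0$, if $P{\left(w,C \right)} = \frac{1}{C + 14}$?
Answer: $0$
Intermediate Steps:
$P{\left(w,C \right)} = \frac{1}{14 + C}$
$P{\left(-15,-1 \right)} 0 \cdot 0 = \frac{0 \cdot 0}{14 - 1} = \frac{1}{13} \cdot 0 = 0$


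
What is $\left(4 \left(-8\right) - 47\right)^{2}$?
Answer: $6241$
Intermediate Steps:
$\left(4 \left(-8\right) - 47\right)^{2} = \left(-32 - 47\right)^{2} = \left(-79\right)^{2} = 6241$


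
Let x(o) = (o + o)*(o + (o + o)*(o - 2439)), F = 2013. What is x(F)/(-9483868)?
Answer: 3448395819/4741934 ≈ 727.21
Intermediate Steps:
x(o) = 2*o*(o + 2*o*(-2439 + o)) (x(o) = (2*o)*(o + (2*o)*(-2439 + o)) = (2*o)*(o + 2*o*(-2439 + o)) = 2*o*(o + 2*o*(-2439 + o)))
x(F)/(-9483868) = (2013²*(-9754 + 4*2013))/(-9483868) = (4052169*(-9754 + 8052))*(-1/9483868) = (4052169*(-1702))*(-1/9483868) = -6896791638*(-1/9483868) = 3448395819/4741934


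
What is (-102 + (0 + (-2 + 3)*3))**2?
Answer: 9801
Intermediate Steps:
(-102 + (0 + (-2 + 3)*3))**2 = (-102 + (0 + 1*3))**2 = (-102 + (0 + 3))**2 = (-102 + 3)**2 = (-99)**2 = 9801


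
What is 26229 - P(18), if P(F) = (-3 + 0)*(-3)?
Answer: 26220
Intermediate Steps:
P(F) = 9 (P(F) = -3*(-3) = 9)
26229 - P(18) = 26229 - 1*9 = 26229 - 9 = 26220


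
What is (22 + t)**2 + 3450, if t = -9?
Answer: 3619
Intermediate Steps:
(22 + t)**2 + 3450 = (22 - 9)**2 + 3450 = 13**2 + 3450 = 169 + 3450 = 3619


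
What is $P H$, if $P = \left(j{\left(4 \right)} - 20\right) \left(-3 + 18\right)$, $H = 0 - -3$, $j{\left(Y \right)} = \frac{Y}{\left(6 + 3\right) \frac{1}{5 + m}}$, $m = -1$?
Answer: $-820$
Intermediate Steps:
$j{\left(Y \right)} = \frac{4 Y}{9}$ ($j{\left(Y \right)} = \frac{Y}{\left(6 + 3\right) \frac{1}{5 - 1}} = \frac{Y}{9 \cdot \frac{1}{4}} = \frac{Y}{\frac{9}{4}} = Y \frac{4}{9} = \frac{4 Y}{9}$)
$H = 3$ ($H = 0 + 3 = 3$)
$P = - \frac{820}{3}$ ($P = \left(\frac{4}{9} \cdot 4 - 20\right) \left(-3 + 18\right) = \left(\frac{16}{9} - 20\right) 15 = \left(- \frac{164}{9}\right) 15 = - \frac{820}{3} \approx -273.33$)
$P H = \left(- \frac{820}{3}\right) 3 = -820$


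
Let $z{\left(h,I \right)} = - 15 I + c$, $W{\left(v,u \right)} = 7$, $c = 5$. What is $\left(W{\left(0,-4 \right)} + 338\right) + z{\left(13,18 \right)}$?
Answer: $80$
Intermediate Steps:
$z{\left(h,I \right)} = 5 - 15 I$ ($z{\left(h,I \right)} = - 15 I + 5 = 5 - 15 I$)
$\left(W{\left(0,-4 \right)} + 338\right) + z{\left(13,18 \right)} = \left(7 + 338\right) + \left(5 - 270\right) = 345 + \left(5 - 270\right) = 345 - 265 = 80$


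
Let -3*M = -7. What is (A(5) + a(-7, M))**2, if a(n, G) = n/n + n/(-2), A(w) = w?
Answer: 361/4 ≈ 90.250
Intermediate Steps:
M = 7/3 (M = -1/3*(-7) = 7/3 ≈ 2.3333)
a(n, G) = 1 - n/2 (a(n, G) = 1 + n*(-1/2) = 1 - n/2)
(A(5) + a(-7, M))**2 = (5 + (1 - 1/2*(-7)))**2 = (5 + (1 + 7/2))**2 = (5 + 9/2)**2 = (19/2)**2 = 361/4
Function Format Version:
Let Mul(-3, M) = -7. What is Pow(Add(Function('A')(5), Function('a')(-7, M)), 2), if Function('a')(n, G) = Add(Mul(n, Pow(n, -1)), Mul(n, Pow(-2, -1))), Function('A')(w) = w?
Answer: Rational(361, 4) ≈ 90.250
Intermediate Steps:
M = Rational(7, 3) (M = Mul(Rational(-1, 3), -7) = Rational(7, 3) ≈ 2.3333)
Function('a')(n, G) = Add(1, Mul(Rational(-1, 2), n)) (Function('a')(n, G) = Add(1, Mul(n, Rational(-1, 2))) = Add(1, Mul(Rational(-1, 2), n)))
Pow(Add(Function('A')(5), Function('a')(-7, M)), 2) = Pow(Add(5, Add(1, Mul(Rational(-1, 2), -7))), 2) = Pow(Add(5, Add(1, Rational(7, 2))), 2) = Pow(Add(5, Rational(9, 2)), 2) = Pow(Rational(19, 2), 2) = Rational(361, 4)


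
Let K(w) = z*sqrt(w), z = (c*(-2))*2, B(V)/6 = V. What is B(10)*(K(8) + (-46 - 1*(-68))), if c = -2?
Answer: 1320 + 960*sqrt(2) ≈ 2677.6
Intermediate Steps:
B(V) = 6*V
z = 8 (z = -2*(-2)*2 = 4*2 = 8)
K(w) = 8*sqrt(w)
B(10)*(K(8) + (-46 - 1*(-68))) = (6*10)*(8*sqrt(8) + (-46 - 1*(-68))) = 60*(8*(2*sqrt(2)) + (-46 + 68)) = 60*(16*sqrt(2) + 22) = 60*(22 + 16*sqrt(2)) = 1320 + 960*sqrt(2)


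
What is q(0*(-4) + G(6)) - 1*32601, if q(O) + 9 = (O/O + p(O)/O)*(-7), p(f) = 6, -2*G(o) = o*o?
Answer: -97844/3 ≈ -32615.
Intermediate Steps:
G(o) = -o²/2 (G(o) = -o*o/2 = -o²/2)
q(O) = -16 - 42/O (q(O) = -9 + (O/O + 6/O)*(-7) = -9 + (1 + 6/O)*(-7) = -9 + (-7 - 42/O) = -16 - 42/O)
q(0*(-4) + G(6)) - 1*32601 = (-16 - 42/(0*(-4) - ½*6²)) - 1*32601 = (-16 - 42/(0 - ½*36)) - 32601 = (-16 - 42/(0 - 18)) - 32601 = (-16 - 42/(-18)) - 32601 = (-16 - 42*(-1/18)) - 32601 = (-16 + 7/3) - 32601 = -41/3 - 32601 = -97844/3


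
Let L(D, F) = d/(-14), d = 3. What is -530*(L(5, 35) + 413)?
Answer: -1531435/7 ≈ -2.1878e+5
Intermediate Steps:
L(D, F) = -3/14 (L(D, F) = 3/(-14) = 3*(-1/14) = -3/14)
-530*(L(5, 35) + 413) = -530*(-3/14 + 413) = -530*5779/14 = -1531435/7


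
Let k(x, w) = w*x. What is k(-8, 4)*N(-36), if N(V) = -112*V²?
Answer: 4644864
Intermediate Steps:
k(-8, 4)*N(-36) = (4*(-8))*(-112*(-36)²) = -(-3584)*1296 = -32*(-145152) = 4644864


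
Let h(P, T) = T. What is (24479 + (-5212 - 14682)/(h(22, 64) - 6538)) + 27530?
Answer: 168363080/3237 ≈ 52012.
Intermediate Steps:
(24479 + (-5212 - 14682)/(h(22, 64) - 6538)) + 27530 = (24479 + (-5212 - 14682)/(64 - 6538)) + 27530 = (24479 - 19894/(-6474)) + 27530 = (24479 - 19894*(-1/6474)) + 27530 = (24479 + 9947/3237) + 27530 = 79248470/3237 + 27530 = 168363080/3237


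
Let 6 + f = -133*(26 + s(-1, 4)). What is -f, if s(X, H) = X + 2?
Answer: 3597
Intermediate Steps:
s(X, H) = 2 + X
f = -3597 (f = -6 - 133*(26 + (2 - 1)) = -6 - 133*(26 + 1) = -6 - 133*27 = -6 - 3591 = -3597)
-f = -1*(-3597) = 3597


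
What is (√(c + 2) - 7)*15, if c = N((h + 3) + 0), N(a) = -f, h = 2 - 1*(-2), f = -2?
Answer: -75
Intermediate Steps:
h = 4 (h = 2 + 2 = 4)
N(a) = 2 (N(a) = -1*(-2) = 2)
c = 2
(√(c + 2) - 7)*15 = (√(2 + 2) - 7)*15 = (√4 - 7)*15 = (2 - 7)*15 = -5*15 = -75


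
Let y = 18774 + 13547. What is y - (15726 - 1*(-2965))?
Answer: 13630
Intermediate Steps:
y = 32321
y - (15726 - 1*(-2965)) = 32321 - (15726 - 1*(-2965)) = 32321 - (15726 + 2965) = 32321 - 1*18691 = 32321 - 18691 = 13630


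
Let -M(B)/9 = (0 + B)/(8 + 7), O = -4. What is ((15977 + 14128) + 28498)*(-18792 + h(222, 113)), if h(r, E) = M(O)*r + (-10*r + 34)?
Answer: -5990750278/5 ≈ -1.1981e+9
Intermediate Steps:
M(B) = -3*B/5 (M(B) = -9*(0 + B)/(8 + 7) = -9*B/15 = -3*B/5)
h(r, E) = 34 - 38*r/5 (h(r, E) = (-⅗*(-4))*r + (-10*r + 34) = 12*r/5 + (34 - 10*r) = 34 - 38*r/5)
((15977 + 14128) + 28498)*(-18792 + h(222, 113)) = ((15977 + 14128) + 28498)*(-18792 + (34 - 38/5*222)) = (30105 + 28498)*(-18792 + (34 - 8436/5)) = 58603*(-18792 - 8266/5) = 58603*(-102226/5) = -5990750278/5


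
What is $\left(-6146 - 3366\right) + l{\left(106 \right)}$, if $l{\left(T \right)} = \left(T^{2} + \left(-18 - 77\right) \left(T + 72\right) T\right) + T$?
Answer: $-1790630$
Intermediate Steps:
$l{\left(T \right)} = T + T^{2} + T \left(-6840 - 95 T\right)$ ($l{\left(T \right)} = \left(T^{2} + - 95 \left(72 + T\right) T\right) + T = \left(T^{2} + \left(-6840 - 95 T\right) T\right) + T = \left(T^{2} + T \left(-6840 - 95 T\right)\right) + T = T + T^{2} + T \left(-6840 - 95 T\right)$)
$\left(-6146 - 3366\right) + l{\left(106 \right)} = \left(-6146 - 3366\right) - 106 \left(6839 + 94 \cdot 106\right) = -9512 - 106 \left(6839 + 9964\right) = -9512 - 106 \cdot 16803 = -9512 - 1781118 = -1790630$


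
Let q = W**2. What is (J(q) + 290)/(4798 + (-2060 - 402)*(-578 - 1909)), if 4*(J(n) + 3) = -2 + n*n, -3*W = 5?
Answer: 93451/1985404608 ≈ 4.7069e-5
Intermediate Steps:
W = -5/3 (W = -1/3*5 = -5/3 ≈ -1.6667)
q = 25/9 (q = (-5/3)**2 = 25/9 ≈ 2.7778)
J(n) = -7/2 + n**2/4 (J(n) = -3 + (-2 + n*n)/4 = -3 + (-2 + n**2)/4 = -3 + (-1/2 + n**2/4) = -7/2 + n**2/4)
(J(q) + 290)/(4798 + (-2060 - 402)*(-578 - 1909)) = ((-7/2 + (25/9)**2/4) + 290)/(4798 + (-2060 - 402)*(-578 - 1909)) = ((-7/2 + (1/4)*(625/81)) + 290)/(4798 - 2462*(-2487)) = ((-7/2 + 625/324) + 290)/(4798 + 6122994) = (-509/324 + 290)/6127792 = (93451/324)*(1/6127792) = 93451/1985404608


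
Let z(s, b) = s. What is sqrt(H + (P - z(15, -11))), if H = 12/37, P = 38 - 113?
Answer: I*sqrt(122766)/37 ≈ 9.4697*I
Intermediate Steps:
P = -75
H = 12/37 (H = 12*(1/37) = 12/37 ≈ 0.32432)
sqrt(H + (P - z(15, -11))) = sqrt(12/37 + (-75 - 1*15)) = sqrt(12/37 + (-75 - 15)) = sqrt(12/37 - 90) = sqrt(-3318/37) = I*sqrt(122766)/37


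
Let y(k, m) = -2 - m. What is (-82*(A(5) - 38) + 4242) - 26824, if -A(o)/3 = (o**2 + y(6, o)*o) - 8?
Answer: -23894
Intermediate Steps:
A(o) = 24 - 3*o**2 - 3*o*(-2 - o) (A(o) = -3*((o**2 + (-2 - o)*o) - 8) = -3*((o**2 + o*(-2 - o)) - 8) = -3*(-8 + o**2 + o*(-2 - o)) = 24 - 3*o**2 - 3*o*(-2 - o))
(-82*(A(5) - 38) + 4242) - 26824 = (-82*((24 + 6*5) - 38) + 4242) - 26824 = (-82*((24 + 30) - 38) + 4242) - 26824 = (-82*(54 - 38) + 4242) - 26824 = (-82*16 + 4242) - 26824 = (-1312 + 4242) - 26824 = 2930 - 26824 = -23894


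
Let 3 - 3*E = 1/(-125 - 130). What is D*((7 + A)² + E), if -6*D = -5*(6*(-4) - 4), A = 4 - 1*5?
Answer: -396284/459 ≈ -863.36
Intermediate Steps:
A = -1 (A = 4 - 5 = -1)
E = 766/765 (E = 1 - 1/(3*(-125 - 130)) = 1 - ⅓/(-255) = 1 - ⅓*(-1/255) = 1 + 1/765 = 766/765 ≈ 1.0013)
D = -70/3 (D = -(-5)*(6*(-4) - 4)/6 = -(-5)*(-24 - 4)/6 = -(-5)*(-28)/6 = -⅙*140 = -70/3 ≈ -23.333)
D*((7 + A)² + E) = -70*((7 - 1)² + 766/765)/3 = -70*(6² + 766/765)/3 = -70*(36 + 766/765)/3 = -70/3*28306/765 = -396284/459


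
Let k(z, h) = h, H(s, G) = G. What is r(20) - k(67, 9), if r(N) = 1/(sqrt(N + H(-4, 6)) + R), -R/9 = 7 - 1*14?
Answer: -35424/3943 - sqrt(26)/3943 ≈ -8.9853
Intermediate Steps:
R = 63 (R = -9*(7 - 1*14) = -9*(7 - 14) = -9*(-7) = 63)
r(N) = 1/(63 + sqrt(6 + N)) (r(N) = 1/(sqrt(N + 6) + 63) = 1/(sqrt(6 + N) + 63) = 1/(63 + sqrt(6 + N)))
r(20) - k(67, 9) = 1/(63 + sqrt(6 + 20)) - 1*9 = 1/(63 + sqrt(26)) - 9 = -9 + 1/(63 + sqrt(26))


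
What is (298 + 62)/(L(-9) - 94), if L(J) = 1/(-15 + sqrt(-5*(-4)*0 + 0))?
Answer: -5400/1411 ≈ -3.8271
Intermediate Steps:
L(J) = -1/15 (L(J) = 1/(-15 + sqrt(20*0 + 0)) = 1/(-15 + sqrt(0 + 0)) = 1/(-15 + sqrt(0)) = 1/(-15 + 0) = 1/(-15) = -1/15)
(298 + 62)/(L(-9) - 94) = (298 + 62)/(-1/15 - 94) = 360/(-1411/15) = 360*(-15/1411) = -5400/1411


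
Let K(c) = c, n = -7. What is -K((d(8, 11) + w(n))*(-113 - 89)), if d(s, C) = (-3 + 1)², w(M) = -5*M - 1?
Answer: 7676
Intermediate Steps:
w(M) = -1 - 5*M
d(s, C) = 4 (d(s, C) = (-2)² = 4)
-K((d(8, 11) + w(n))*(-113 - 89)) = -(4 + (-1 - 5*(-7)))*(-113 - 89) = -(4 + (-1 + 35))*(-202) = -(4 + 34)*(-202) = -38*(-202) = -1*(-7676) = 7676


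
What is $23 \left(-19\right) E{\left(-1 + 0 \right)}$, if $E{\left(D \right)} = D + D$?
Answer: $874$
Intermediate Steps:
$E{\left(D \right)} = 2 D$
$23 \left(-19\right) E{\left(-1 + 0 \right)} = 23 \left(-19\right) 2 \left(-1 + 0\right) = - 437 \cdot 2 \left(-1\right) = \left(-437\right) \left(-2\right) = 874$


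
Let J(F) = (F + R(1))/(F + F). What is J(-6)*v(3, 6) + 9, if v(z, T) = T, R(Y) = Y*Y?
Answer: 23/2 ≈ 11.500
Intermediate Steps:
R(Y) = Y**2
J(F) = (1 + F)/(2*F) (J(F) = (F + 1**2)/(F + F) = (F + 1)/((2*F)) = (1 + F)*(1/(2*F)) = (1 + F)/(2*F))
J(-6)*v(3, 6) + 9 = ((1/2)*(1 - 6)/(-6))*6 + 9 = ((1/2)*(-1/6)*(-5))*6 + 9 = (5/12)*6 + 9 = 5/2 + 9 = 23/2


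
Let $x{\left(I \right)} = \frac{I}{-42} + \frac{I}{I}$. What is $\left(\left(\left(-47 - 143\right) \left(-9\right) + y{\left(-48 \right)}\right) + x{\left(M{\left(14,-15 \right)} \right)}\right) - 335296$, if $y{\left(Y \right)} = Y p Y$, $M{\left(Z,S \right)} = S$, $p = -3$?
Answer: $- \frac{4766953}{14} \approx -3.405 \cdot 10^{5}$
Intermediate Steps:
$x{\left(I \right)} = 1 - \frac{I}{42}$ ($x{\left(I \right)} = I \left(- \frac{1}{42}\right) + 1 = - \frac{I}{42} + 1 = 1 - \frac{I}{42}$)
$y{\left(Y \right)} = - 3 Y^{2}$ ($y{\left(Y \right)} = Y \left(-3\right) Y = - 3 Y Y = - 3 Y^{2}$)
$\left(\left(\left(-47 - 143\right) \left(-9\right) + y{\left(-48 \right)}\right) + x{\left(M{\left(14,-15 \right)} \right)}\right) - 335296 = \left(\left(\left(-47 - 143\right) \left(-9\right) - 3 \left(-48\right)^{2}\right) + \left(1 - - \frac{5}{14}\right)\right) - 335296 = \left(\left(\left(-190\right) \left(-9\right) - 6912\right) + \left(1 + \frac{5}{14}\right)\right) - 335296 = \left(\left(1710 - 6912\right) + \frac{19}{14}\right) - 335296 = \left(-5202 + \frac{19}{14}\right) - 335296 = - \frac{72809}{14} - 335296 = - \frac{4766953}{14}$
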